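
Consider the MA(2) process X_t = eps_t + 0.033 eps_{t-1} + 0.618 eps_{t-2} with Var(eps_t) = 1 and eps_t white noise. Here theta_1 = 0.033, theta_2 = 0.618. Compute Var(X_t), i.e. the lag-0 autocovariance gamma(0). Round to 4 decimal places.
\gamma(0) = 1.3830

For an MA(q) process X_t = eps_t + sum_i theta_i eps_{t-i} with
Var(eps_t) = sigma^2, the variance is
  gamma(0) = sigma^2 * (1 + sum_i theta_i^2).
  sum_i theta_i^2 = (0.033)^2 + (0.618)^2 = 0.001089 + 0.381924 = 0.383013.
  gamma(0) = 1 * (1 + 0.383013) = 1 * 1.383013 = 1.383013, which rounds to 1.3830.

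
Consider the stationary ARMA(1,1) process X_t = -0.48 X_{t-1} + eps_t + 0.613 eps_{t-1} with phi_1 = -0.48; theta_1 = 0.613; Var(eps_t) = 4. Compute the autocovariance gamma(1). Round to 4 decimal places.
\gamma(1) = 0.4879

Multiply the model equation by X_{t-k} and take expectations. With theta_0 = psi_0 = 1 and psi_j the MA(infinity) weights, this gives
  gamma(k) - sum_i phi_i gamma(k-i) = c_k,
  c_k = sigma^2 * sum_{j=k..q} theta_j psi_{j-k}   (c_k = 0 for k > q),
using gamma(-m) = gamma(m).
psi-weights needed (psi_j = theta_j + sum_i phi_i psi_{j-i}):
  psi_1 = theta_1 + phi_1 = 0.613 + (-0.48) = 0.133
Right-hand sides:
  c_0 = sigma^2 (1 + theta_1 psi_1) = 4 * (1 + (0.613)(0.133)) = 4 * 1.081529 = 4.326116
  c_1 = sigma^2 theta_1 = 4 * (0.613) = 2.452
  c_2 = 0
Equations for k = 0 and k = 1 (AR order 1):
  gamma(0) = phi_1 gamma(1) + c_0
  gamma(1) = phi_1 gamma(0) + c_1
Substituting the second into the first: gamma(0) (1 - phi_1^2) = c_0 + phi_1 c_1, so
  gamma(0) = (c_0 + phi_1 c_1) / (1 - phi_1^2) = (4.326116 + (-0.48)(2.452)) / (1 - (-0.48)^2) = 3.149156 / 0.7696 = 4.091939.
  gamma(1) = phi_1 gamma(0) + c_1 = (-0.48)(4.091939) + (2.452) = 0.487869.
Therefore gamma(1) = 0.4879 (to 4 decimal places).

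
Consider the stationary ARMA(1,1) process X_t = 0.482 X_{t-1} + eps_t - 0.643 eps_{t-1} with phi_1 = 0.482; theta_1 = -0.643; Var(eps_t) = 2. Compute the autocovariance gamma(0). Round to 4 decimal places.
\gamma(0) = 2.0675

Multiply the model equation by X_{t-k} and take expectations. With theta_0 = psi_0 = 1 and psi_j the MA(infinity) weights, this gives
  gamma(k) - sum_i phi_i gamma(k-i) = c_k,
  c_k = sigma^2 * sum_{j=k..q} theta_j psi_{j-k}   (c_k = 0 for k > q),
using gamma(-m) = gamma(m).
psi-weights needed (psi_j = theta_j + sum_i phi_i psi_{j-i}):
  psi_1 = theta_1 + phi_1 = -0.643 + (0.482) = -0.161
Right-hand sides:
  c_0 = sigma^2 (1 + theta_1 psi_1) = 2 * (1 + (-0.643)(-0.161)) = 2 * 1.103523 = 2.207046
  c_1 = sigma^2 theta_1 = 2 * (-0.643) = -1.286
  c_2 = 0
Equations for k = 0 and k = 1 (AR order 1):
  gamma(0) = phi_1 gamma(1) + c_0
  gamma(1) = phi_1 gamma(0) + c_1
Substituting the second into the first: gamma(0) (1 - phi_1^2) = c_0 + phi_1 c_1, so
  gamma(0) = (c_0 + phi_1 c_1) / (1 - phi_1^2) = (2.207046 + (0.482)(-1.286)) / (1 - (0.482)^2) = 1.587194 / 0.767676 = 2.067531.
Therefore gamma(0) = 2.0675 (to 4 decimal places).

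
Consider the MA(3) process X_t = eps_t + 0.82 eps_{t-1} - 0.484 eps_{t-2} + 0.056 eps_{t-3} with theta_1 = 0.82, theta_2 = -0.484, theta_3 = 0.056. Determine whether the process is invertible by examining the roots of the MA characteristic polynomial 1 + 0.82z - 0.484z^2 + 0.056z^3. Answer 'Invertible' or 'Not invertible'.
\text{Not invertible}

The MA(q) characteristic polynomial is P(z) = 1 + 0.82z - 0.484z^2 + 0.056z^3.
Invertibility requires all roots to lie outside the unit circle, i.e. |z| > 1 for every root.
Degree 3: look for a simple real root z0 first, then factor out (1 - z/z0) and solve the remaining quadratic.
Testing z0 = 5: P(5) = 1 + (0.82)(5) + (-0.484)(5)^2 + (0.056)(5)^3
  = 1 + (4.1) + (-12.1) + (7) = 0.  So z_0 = 5 is a root, |z_0| = 5.
Divide out the factor (1 - 0.2 z) = (1 - z/z0) (since 1/z0 = 0.2):
  P(z) = (1 - 0.2 z)(1 + (1.02) z + (-0.28) z^2)
  [check: z-coef 1.02 - (0.2) = 0.82; z^2-coef -0.28 - (0.2)(1.02) = -0.484; z^3-coef -(0.2)(-0.28) = 0.056.]
Remaining roots from the quadratic factor 1 + (1.02) z + (-0.28) z^2:
  Set 1 + (1.02) z + (-0.28) z^2 = 0, i.e. a z^2 + b z + c = 0 with a = -0.28, b = 1.02, c = 1.
  Discriminant D = b^2 - 4ac = (1.02)^2 - 4*(-0.28)*1 = 1.0404 - (-1.12) = 2.1604.
  D >= 0, so the roots are real: z = (-b +/- sqrt(D)) / (2a) = (-1.02 +/- 1.46983) / (-0.56).
    z_1 = (-1.02 + 1.46983) / (-0.56) = -0.8033,   |z_1| = 0.8033.
    z_2 = (-1.02 - 1.46983) / (-0.56) = 4.4461,   |z_2| = 4.4461.
Moduli of all roots: 5.0000, 0.8033, 4.4461.
All moduli strictly greater than 1? No.
Verdict: Not invertible.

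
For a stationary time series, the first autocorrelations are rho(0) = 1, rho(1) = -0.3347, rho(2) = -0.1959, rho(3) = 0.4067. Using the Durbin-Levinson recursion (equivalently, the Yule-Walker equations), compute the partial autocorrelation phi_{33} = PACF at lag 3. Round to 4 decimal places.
\phi_{33} = 0.2590

The PACF at lag k is phi_{kk}, the last component of the solution
to the Yule-Walker system G_k phi = r_k where
  (G_k)_{ij} = rho(|i - j|), (r_k)_i = rho(i), i,j = 1..k.
Equivalently, Durbin-Levinson gives phi_{kk} iteratively:
  phi_{11} = rho(1)
  phi_{kk} = [rho(k) - sum_{j=1..k-1} phi_{k-1,j} rho(k-j)]
            / [1 - sum_{j=1..k-1} phi_{k-1,j} rho(j)],
  phi_{k,j} = phi_{k-1,j} - phi_{kk} phi_{k-1,k-j},  j = 1..k-1.
Step k = 1:
  phi_11 = rho(1) = -0.3347.
Step k = 2:
  phi_22 = [rho(2) - phi_11 rho(1)] / [1 - phi_11 rho(1)] = [-0.1959 - (-0.3347)(-0.3347)] / [1 - (-0.3347)(-0.3347)]
         = -0.30792409 / 0.88797591 = -0.346771.
  Update: phi_21 = phi_11 - phi_22 phi_11 = -0.3347 - (-0.346771)(-0.3347) = -0.450764.
Step k = 3:
  phi_33 = [rho(3) - phi_21 rho(2) - phi_22 rho(1)] / [1 - phi_21 rho(1) - phi_22 rho(2)]
    numerator   = 0.4067 - (-0.450764)(-0.1959) - (-0.346771)(-0.3347) = 0.20233112
    denominator = 1 - (-0.450764)(-0.3347) - (-0.346771)(-0.1959) = 0.78119684
  phi_33 = 0.20233112 / 0.78119684 = 0.259.
Therefore phi_{33} = 0.2590.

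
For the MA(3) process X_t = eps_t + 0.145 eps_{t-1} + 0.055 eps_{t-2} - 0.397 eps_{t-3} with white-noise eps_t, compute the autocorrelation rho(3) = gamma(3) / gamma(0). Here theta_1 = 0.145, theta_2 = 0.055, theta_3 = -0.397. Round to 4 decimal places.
\rho(3) = -0.3360

For an MA(q) process with theta_0 = 1, the autocovariance is
  gamma(k) = sigma^2 * sum_{i=0..q-k} theta_i * theta_{i+k},
and rho(k) = gamma(k) / gamma(0). Sigma^2 cancels.
  numerator   = (1)*(-0.397) = -0.397.
  denominator = (1)^2 + (0.145)^2 + (0.055)^2 + (-0.397)^2 = 1.181659.
  rho(3) = -0.397 / 1.181659 = -0.3360.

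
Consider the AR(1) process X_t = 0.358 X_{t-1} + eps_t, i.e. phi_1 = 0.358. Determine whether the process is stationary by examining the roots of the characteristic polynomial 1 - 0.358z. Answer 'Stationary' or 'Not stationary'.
\text{Stationary}

The AR(p) characteristic polynomial is P(z) = 1 - 0.358z.
Stationarity requires all roots to lie outside the unit circle, i.e. |z| > 1 for every root.
This is linear in z: 1 + (-0.358) z = 0  =>  z = -1/(-0.358) = 2.793296,  |z| = 2.793296.
Moduli of all roots: 2.7933.
All moduli strictly greater than 1? Yes.
Verdict: Stationary.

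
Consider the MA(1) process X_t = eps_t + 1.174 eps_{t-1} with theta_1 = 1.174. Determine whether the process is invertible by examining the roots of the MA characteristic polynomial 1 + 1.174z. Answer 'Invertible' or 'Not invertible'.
\text{Not invertible}

The MA(q) characteristic polynomial is P(z) = 1 + 1.174z.
Invertibility requires all roots to lie outside the unit circle, i.e. |z| > 1 for every root.
This is linear in z: 1 + (1.174) z = 0  =>  z = -1/(1.174) = -0.851789,  |z| = 0.851789.
Moduli of all roots: 0.8518.
All moduli strictly greater than 1? No.
Verdict: Not invertible.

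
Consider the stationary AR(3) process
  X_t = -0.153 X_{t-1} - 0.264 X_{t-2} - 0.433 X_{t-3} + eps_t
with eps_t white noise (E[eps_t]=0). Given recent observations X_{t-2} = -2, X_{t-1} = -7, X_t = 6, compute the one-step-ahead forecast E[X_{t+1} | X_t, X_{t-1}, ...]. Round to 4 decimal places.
E[X_{t+1} \mid \mathcal F_t] = 1.7960

For an AR(p) model X_t = c + sum_i phi_i X_{t-i} + eps_t, the
one-step-ahead conditional mean is
  E[X_{t+1} | X_t, ...] = c + sum_i phi_i X_{t+1-i}.
Substitute known values:
  E[X_{t+1} | ...] = (-0.153) * (6) + (-0.264) * (-7) + (-0.433) * (-2)
                   = 1.7960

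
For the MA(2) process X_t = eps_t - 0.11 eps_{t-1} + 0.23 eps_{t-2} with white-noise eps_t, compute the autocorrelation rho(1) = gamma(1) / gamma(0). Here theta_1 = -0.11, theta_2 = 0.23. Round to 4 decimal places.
\rho(1) = -0.1270

For an MA(q) process with theta_0 = 1, the autocovariance is
  gamma(k) = sigma^2 * sum_{i=0..q-k} theta_i * theta_{i+k},
and rho(k) = gamma(k) / gamma(0). Sigma^2 cancels.
  numerator   = (1)*(-0.11) + (-0.11)*(0.23) = -0.1353.
  denominator = (1)^2 + (-0.11)^2 + (0.23)^2 = 1.065.
  rho(1) = -0.1353 / 1.065 = -0.1270.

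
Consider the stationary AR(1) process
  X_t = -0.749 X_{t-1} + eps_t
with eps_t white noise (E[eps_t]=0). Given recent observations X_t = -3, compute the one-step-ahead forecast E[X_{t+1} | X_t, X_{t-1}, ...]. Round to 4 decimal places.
E[X_{t+1} \mid \mathcal F_t] = 2.2470

For an AR(p) model X_t = c + sum_i phi_i X_{t-i} + eps_t, the
one-step-ahead conditional mean is
  E[X_{t+1} | X_t, ...] = c + sum_i phi_i X_{t+1-i}.
Substitute known values:
  E[X_{t+1} | ...] = (-0.749) * (-3)
                   = 2.2470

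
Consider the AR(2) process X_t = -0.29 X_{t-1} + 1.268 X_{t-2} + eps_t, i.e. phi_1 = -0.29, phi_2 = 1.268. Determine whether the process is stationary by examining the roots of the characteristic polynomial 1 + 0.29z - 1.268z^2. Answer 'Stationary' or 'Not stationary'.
\text{Not stationary}

The AR(p) characteristic polynomial is P(z) = 1 + 0.29z - 1.268z^2.
Stationarity requires all roots to lie outside the unit circle, i.e. |z| > 1 for every root.
Set 1 + (0.29) z + (-1.268) z^2 = 0, i.e. a z^2 + b z + c = 0 with a = -1.268, b = 0.29, c = 1.
Discriminant D = b^2 - 4ac = (0.29)^2 - 4*(-1.268)*1 = 0.0841 - (-5.072) = 5.1561.
D >= 0, so the roots are real: z = (-b +/- sqrt(D)) / (2a) = (-0.29 +/- 2.270705) / (-2.536).
  z_1 = (-0.29 + 2.270705) / (-2.536) = -0.781,   |z_1| = 0.781.
  z_2 = (-0.29 - 2.270705) / (-2.536) = 1.0097,   |z_2| = 1.0097.
Moduli of all roots: 0.7810, 1.0097.
All moduli strictly greater than 1? No.
Verdict: Not stationary.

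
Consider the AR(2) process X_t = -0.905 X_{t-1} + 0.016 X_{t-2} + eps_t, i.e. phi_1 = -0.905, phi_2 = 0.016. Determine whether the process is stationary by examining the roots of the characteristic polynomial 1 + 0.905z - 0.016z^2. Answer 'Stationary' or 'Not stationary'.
\text{Stationary}

The AR(p) characteristic polynomial is P(z) = 1 + 0.905z - 0.016z^2.
Stationarity requires all roots to lie outside the unit circle, i.e. |z| > 1 for every root.
Set 1 + (0.905) z + (-0.016) z^2 = 0, i.e. a z^2 + b z + c = 0 with a = -0.016, b = 0.905, c = 1.
Discriminant D = b^2 - 4ac = (0.905)^2 - 4*(-0.016)*1 = 0.819025 - (-0.064) = 0.883025.
D >= 0, so the roots are real: z = (-b +/- sqrt(D)) / (2a) = (-0.905 +/- 0.939694) / (-0.032).
  z_1 = (-0.905 + 0.939694) / (-0.032) = -1.0842,   |z_1| = 1.0842.
  z_2 = (-0.905 - 0.939694) / (-0.032) = 57.6467,   |z_2| = 57.6467.
Moduli of all roots: 1.0842, 57.6467.
All moduli strictly greater than 1? Yes.
Verdict: Stationary.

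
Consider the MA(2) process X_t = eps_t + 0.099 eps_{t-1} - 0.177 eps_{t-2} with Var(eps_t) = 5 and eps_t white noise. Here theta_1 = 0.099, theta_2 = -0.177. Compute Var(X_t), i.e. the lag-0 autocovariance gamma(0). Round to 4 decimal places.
\gamma(0) = 5.2057

For an MA(q) process X_t = eps_t + sum_i theta_i eps_{t-i} with
Var(eps_t) = sigma^2, the variance is
  gamma(0) = sigma^2 * (1 + sum_i theta_i^2).
  sum_i theta_i^2 = (0.099)^2 + (-0.177)^2 = 0.009801 + 0.031329 = 0.04113.
  gamma(0) = 5 * (1 + 0.04113) = 5 * 1.04113 = 5.20565, which rounds to 5.2057.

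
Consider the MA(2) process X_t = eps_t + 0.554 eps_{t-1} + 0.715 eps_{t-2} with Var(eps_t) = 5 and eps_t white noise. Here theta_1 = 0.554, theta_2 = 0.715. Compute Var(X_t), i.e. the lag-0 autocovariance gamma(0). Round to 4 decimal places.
\gamma(0) = 9.0907

For an MA(q) process X_t = eps_t + sum_i theta_i eps_{t-i} with
Var(eps_t) = sigma^2, the variance is
  gamma(0) = sigma^2 * (1 + sum_i theta_i^2).
  sum_i theta_i^2 = (0.554)^2 + (0.715)^2 = 0.306916 + 0.511225 = 0.818141.
  gamma(0) = 5 * (1 + 0.818141) = 5 * 1.818141 = 9.090705, which rounds to 9.0907.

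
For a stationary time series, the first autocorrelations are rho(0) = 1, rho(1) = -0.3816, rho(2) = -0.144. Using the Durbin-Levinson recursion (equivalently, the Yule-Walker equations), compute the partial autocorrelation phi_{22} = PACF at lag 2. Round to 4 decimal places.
\phi_{22} = -0.3390

The PACF at lag k is phi_{kk}, the last component of the solution
to the Yule-Walker system G_k phi = r_k where
  (G_k)_{ij} = rho(|i - j|), (r_k)_i = rho(i), i,j = 1..k.
Equivalently, Durbin-Levinson gives phi_{kk} iteratively:
  phi_{11} = rho(1)
  phi_{kk} = [rho(k) - sum_{j=1..k-1} phi_{k-1,j} rho(k-j)]
            / [1 - sum_{j=1..k-1} phi_{k-1,j} rho(j)],
  phi_{k,j} = phi_{k-1,j} - phi_{kk} phi_{k-1,k-j},  j = 1..k-1.
Step k = 1:
  phi_11 = rho(1) = -0.3816.
Step k = 2:
  phi_22 = [rho(2) - phi_11 rho(1)] / [1 - phi_11 rho(1)] = [-0.144 - (-0.3816)(-0.3816)] / [1 - (-0.3816)(-0.3816)]
         = -0.28961856 / 0.85438144 = -0.339.
Therefore phi_{22} = -0.3390.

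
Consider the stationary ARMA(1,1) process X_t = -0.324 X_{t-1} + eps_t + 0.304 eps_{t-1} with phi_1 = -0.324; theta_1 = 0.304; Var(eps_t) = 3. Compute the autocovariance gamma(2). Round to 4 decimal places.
\gamma(2) = 0.0196

Multiply the model equation by X_{t-k} and take expectations. With theta_0 = psi_0 = 1 and psi_j the MA(infinity) weights, this gives
  gamma(k) - sum_i phi_i gamma(k-i) = c_k,
  c_k = sigma^2 * sum_{j=k..q} theta_j psi_{j-k}   (c_k = 0 for k > q),
using gamma(-m) = gamma(m).
psi-weights needed (psi_j = theta_j + sum_i phi_i psi_{j-i}):
  psi_1 = theta_1 + phi_1 = 0.304 + (-0.324) = -0.02
Right-hand sides:
  c_0 = sigma^2 (1 + theta_1 psi_1) = 3 * (1 + (0.304)(-0.02)) = 3 * 0.99392 = 2.98176
  c_1 = sigma^2 theta_1 = 3 * (0.304) = 0.912
  c_2 = 0
Equations for k = 0 and k = 1 (AR order 1):
  gamma(0) = phi_1 gamma(1) + c_0
  gamma(1) = phi_1 gamma(0) + c_1
Substituting the second into the first: gamma(0) (1 - phi_1^2) = c_0 + phi_1 c_1, so
  gamma(0) = (c_0 + phi_1 c_1) / (1 - phi_1^2) = (2.98176 + (-0.324)(0.912)) / (1 - (-0.324)^2) = 2.686272 / 0.895024 = 3.001341.
  gamma(1) = phi_1 gamma(0) + c_1 = (-0.324)(3.001341) + (0.912) = -0.060434.
For k = 2 (> q): gamma(2) = phi_1 gamma(1) = (-0.324)(-0.060434) = 0.019581.
Therefore gamma(2) = 0.0196 (to 4 decimal places).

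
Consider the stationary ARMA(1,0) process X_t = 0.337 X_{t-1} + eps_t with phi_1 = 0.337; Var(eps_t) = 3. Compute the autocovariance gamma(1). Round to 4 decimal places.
\gamma(1) = 1.1405

Multiply the model equation by X_{t-k} and take expectations. With theta_0 = psi_0 = 1 and psi_j the MA(infinity) weights, this gives
  gamma(k) - sum_i phi_i gamma(k-i) = c_k,
  c_k = sigma^2 * sum_{j=k..q} theta_j psi_{j-k}   (c_k = 0 for k > q),
using gamma(-m) = gamma(m).
Pure AR (q = 0): c_0 = sigma^2 = 3, c_k = 0 for k >= 1.
Equations for k = 0 and k = 1 (AR order 1):
  gamma(0) = phi_1 gamma(1) + c_0
  gamma(1) = phi_1 gamma(0) + c_1
Substituting the second into the first: gamma(0) (1 - phi_1^2) = c_0 + phi_1 c_1, so
  gamma(0) = c_0 / (1 - phi_1^2) = 3 / (1 - (0.337)^2) = 3 / 0.886431 = 3.384358.
  gamma(1) = phi_1 gamma(0) = (0.337)(3.384358) = 1.140529.
Therefore gamma(1) = 1.1405 (to 4 decimal places).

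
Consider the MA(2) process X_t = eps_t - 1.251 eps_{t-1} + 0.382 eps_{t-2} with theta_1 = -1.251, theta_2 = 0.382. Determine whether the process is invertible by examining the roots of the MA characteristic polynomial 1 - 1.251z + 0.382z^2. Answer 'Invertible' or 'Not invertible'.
\text{Invertible}

The MA(q) characteristic polynomial is P(z) = 1 - 1.251z + 0.382z^2.
Invertibility requires all roots to lie outside the unit circle, i.e. |z| > 1 for every root.
Set 1 + (-1.251) z + (0.382) z^2 = 0, i.e. a z^2 + b z + c = 0 with a = 0.382, b = -1.251, c = 1.
Discriminant D = b^2 - 4ac = (-1.251)^2 - 4*(0.382)*1 = 1.565001 - (1.528) = 0.037001.
D >= 0, so the roots are real: z = (-b +/- sqrt(D)) / (2a) = (1.251 +/- 0.192356) / (0.764).
  z_1 = (1.251 + 0.192356) / (0.764) = 1.8892,   |z_1| = 1.8892.
  z_2 = (1.251 - 0.192356) / (0.764) = 1.3857,   |z_2| = 1.3857.
Moduli of all roots: 1.8892, 1.3857.
All moduli strictly greater than 1? Yes.
Verdict: Invertible.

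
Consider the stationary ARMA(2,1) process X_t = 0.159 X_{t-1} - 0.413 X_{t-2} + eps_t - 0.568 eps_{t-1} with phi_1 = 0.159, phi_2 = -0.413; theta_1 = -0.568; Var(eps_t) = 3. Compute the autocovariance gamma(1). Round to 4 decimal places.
\gamma(1) = -0.7134

Multiply the model equation by X_{t-k} and take expectations. With theta_0 = psi_0 = 1 and psi_j the MA(infinity) weights, this gives
  gamma(k) - sum_i phi_i gamma(k-i) = c_k,
  c_k = sigma^2 * sum_{j=k..q} theta_j psi_{j-k}   (c_k = 0 for k > q),
using gamma(-m) = gamma(m).
psi-weights needed (psi_j = theta_j + sum_i phi_i psi_{j-i}):
  psi_1 = theta_1 + phi_1 = -0.568 + (0.159) = -0.409
Right-hand sides:
  c_0 = sigma^2 (1 + theta_1 psi_1) = 3 * (1 + (-0.568)(-0.409)) = 3 * 1.232312 = 3.696936
  c_1 = sigma^2 theta_1 = 3 * (-0.568) = -1.704
  c_2 = 0
Equations for k = 0, 1, 2 (AR order 2, c_2 = 0):
  (E0) gamma(0) = phi_1 gamma(1) + phi_2 gamma(2) + c_0
  (E1) gamma(1) = phi_1 gamma(0) + phi_2 gamma(1) + c_1
  (E2) gamma(2) = phi_1 gamma(1) + phi_2 gamma(0)
From (E1): gamma(1) = A gamma(0) + B with
  A = phi_1 / (1 - phi_2) = 0.159 / 1.413 = 0.112527,   B = c_1 / (1 - phi_2) = -1.704 / 1.413 = -1.205945.
Insert (E2) into (E0): gamma(0) (1 - phi_2^2) = phi_1 (1 + phi_2) gamma(1) + c_0.
  phi_1 (1 + phi_2) = (0.159)(0.587) = 0.093333,   1 - phi_2^2 = 0.829431.
Replace gamma(1) by A gamma(0) + B and collect gamma(0):
  gamma(0) [0.829431 - (0.093333)(0.112527)] = (0.093333)(-1.205945) + 3.696936
  gamma(0) * 0.818929 = 3.584382
  gamma(0) = 3.584382 / 0.818929 = 4.376916.
  gamma(1) = A gamma(0) + B = (0.112527)(4.376916) + (-1.205945) = -0.713426.
Therefore gamma(1) = -0.7134 (to 4 decimal places).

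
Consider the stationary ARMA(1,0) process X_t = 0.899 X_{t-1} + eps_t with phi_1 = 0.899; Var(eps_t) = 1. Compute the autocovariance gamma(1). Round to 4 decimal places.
\gamma(1) = 4.6872

Multiply the model equation by X_{t-k} and take expectations. With theta_0 = psi_0 = 1 and psi_j the MA(infinity) weights, this gives
  gamma(k) - sum_i phi_i gamma(k-i) = c_k,
  c_k = sigma^2 * sum_{j=k..q} theta_j psi_{j-k}   (c_k = 0 for k > q),
using gamma(-m) = gamma(m).
Pure AR (q = 0): c_0 = sigma^2 = 1, c_k = 0 for k >= 1.
Equations for k = 0 and k = 1 (AR order 1):
  gamma(0) = phi_1 gamma(1) + c_0
  gamma(1) = phi_1 gamma(0) + c_1
Substituting the second into the first: gamma(0) (1 - phi_1^2) = c_0 + phi_1 c_1, so
  gamma(0) = c_0 / (1 - phi_1^2) = 1 / (1 - (0.899)^2) = 1 / 0.191799 = 5.213792.
  gamma(1) = phi_1 gamma(0) = (0.899)(5.213792) = 4.687199.
Therefore gamma(1) = 4.6872 (to 4 decimal places).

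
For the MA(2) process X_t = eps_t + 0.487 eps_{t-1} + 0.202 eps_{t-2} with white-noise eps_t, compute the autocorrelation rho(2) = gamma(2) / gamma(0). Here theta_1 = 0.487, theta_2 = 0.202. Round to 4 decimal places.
\rho(2) = 0.1581

For an MA(q) process with theta_0 = 1, the autocovariance is
  gamma(k) = sigma^2 * sum_{i=0..q-k} theta_i * theta_{i+k},
and rho(k) = gamma(k) / gamma(0). Sigma^2 cancels.
  numerator   = (1)*(0.202) = 0.202.
  denominator = (1)^2 + (0.487)^2 + (0.202)^2 = 1.277973.
  rho(2) = 0.202 / 1.277973 = 0.1581.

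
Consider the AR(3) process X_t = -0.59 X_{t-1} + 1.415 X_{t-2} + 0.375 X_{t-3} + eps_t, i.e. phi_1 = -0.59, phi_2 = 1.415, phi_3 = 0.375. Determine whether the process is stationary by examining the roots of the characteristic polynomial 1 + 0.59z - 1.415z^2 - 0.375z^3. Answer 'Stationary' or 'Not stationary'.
\text{Not stationary}

The AR(p) characteristic polynomial is P(z) = 1 + 0.59z - 1.415z^2 - 0.375z^3.
Stationarity requires all roots to lie outside the unit circle, i.e. |z| > 1 for every root.
Degree 3: look for a simple real root z0 first, then factor out (1 - z/z0) and solve the remaining quadratic.
Testing z0 = -4: P(-4) = 1 + (0.59)(-4) + (-1.415)(-4)^2 + (-0.375)(-4)^3
  = 1 + (-2.36) + (-22.64) + (24) = 0.  So z_0 = -4 is a root, |z_0| = 4.
Divide out the factor (1 + 0.25 z) = (1 - z/z0) (since 1/z0 = -0.25):
  P(z) = (1 + 0.25 z)(1 + (0.34) z + (-1.5) z^2)
  [check: z-coef 0.34 - (-0.25) = 0.59; z^2-coef -1.5 - (-0.25)(0.34) = -1.415; z^3-coef -(-0.25)(-1.5) = -0.375.]
Remaining roots from the quadratic factor 1 + (0.34) z + (-1.5) z^2:
  Set 1 + (0.34) z + (-1.5) z^2 = 0, i.e. a z^2 + b z + c = 0 with a = -1.5, b = 0.34, c = 1.
  Discriminant D = b^2 - 4ac = (0.34)^2 - 4*(-1.5)*1 = 0.1156 - (-6) = 6.1156.
  D >= 0, so the roots are real: z = (-b +/- sqrt(D)) / (2a) = (-0.34 +/- 2.472974) / (-3).
    z_1 = (-0.34 + 2.472974) / (-3) = -0.711,   |z_1| = 0.711.
    z_2 = (-0.34 - 2.472974) / (-3) = 0.9377,   |z_2| = 0.9377.
Moduli of all roots: 4.0000, 0.7110, 0.9377.
All moduli strictly greater than 1? No.
Verdict: Not stationary.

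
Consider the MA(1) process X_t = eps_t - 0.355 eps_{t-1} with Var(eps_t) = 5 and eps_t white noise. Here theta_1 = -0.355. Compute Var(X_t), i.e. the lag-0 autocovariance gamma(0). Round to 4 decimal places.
\gamma(0) = 5.6301

For an MA(q) process X_t = eps_t + sum_i theta_i eps_{t-i} with
Var(eps_t) = sigma^2, the variance is
  gamma(0) = sigma^2 * (1 + sum_i theta_i^2).
  sum_i theta_i^2 = (-0.355)^2 = 0.126025.
  gamma(0) = 5 * (1 + 0.126025) = 5 * 1.126025 = 5.630125, which rounds to 5.6301.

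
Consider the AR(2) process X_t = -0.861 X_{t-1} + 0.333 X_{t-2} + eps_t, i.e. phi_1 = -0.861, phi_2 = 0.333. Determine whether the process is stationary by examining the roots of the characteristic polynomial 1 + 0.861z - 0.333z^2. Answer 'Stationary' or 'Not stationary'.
\text{Not stationary}

The AR(p) characteristic polynomial is P(z) = 1 + 0.861z - 0.333z^2.
Stationarity requires all roots to lie outside the unit circle, i.e. |z| > 1 for every root.
Set 1 + (0.861) z + (-0.333) z^2 = 0, i.e. a z^2 + b z + c = 0 with a = -0.333, b = 0.861, c = 1.
Discriminant D = b^2 - 4ac = (0.861)^2 - 4*(-0.333)*1 = 0.741321 - (-1.332) = 2.073321.
D >= 0, so the roots are real: z = (-b +/- sqrt(D)) / (2a) = (-0.861 +/- 1.439903) / (-0.666).
  z_1 = (-0.861 + 1.439903) / (-0.666) = -0.8692,   |z_1| = 0.8692.
  z_2 = (-0.861 - 1.439903) / (-0.666) = 3.4548,   |z_2| = 3.4548.
Moduli of all roots: 0.8692, 3.4548.
All moduli strictly greater than 1? No.
Verdict: Not stationary.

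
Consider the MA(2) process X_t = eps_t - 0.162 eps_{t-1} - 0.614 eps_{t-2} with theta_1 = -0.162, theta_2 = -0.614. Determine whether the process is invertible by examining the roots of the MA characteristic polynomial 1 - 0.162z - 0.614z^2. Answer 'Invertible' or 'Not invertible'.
\text{Invertible}

The MA(q) characteristic polynomial is P(z) = 1 - 0.162z - 0.614z^2.
Invertibility requires all roots to lie outside the unit circle, i.e. |z| > 1 for every root.
Set 1 + (-0.162) z + (-0.614) z^2 = 0, i.e. a z^2 + b z + c = 0 with a = -0.614, b = -0.162, c = 1.
Discriminant D = b^2 - 4ac = (-0.162)^2 - 4*(-0.614)*1 = 0.026244 - (-2.456) = 2.482244.
D >= 0, so the roots are real: z = (-b +/- sqrt(D)) / (2a) = (0.162 +/- 1.575514) / (-1.228).
  z_1 = (0.162 + 1.575514) / (-1.228) = -1.4149,   |z_1| = 1.4149.
  z_2 = (0.162 - 1.575514) / (-1.228) = 1.1511,   |z_2| = 1.1511.
Moduli of all roots: 1.4149, 1.1511.
All moduli strictly greater than 1? Yes.
Verdict: Invertible.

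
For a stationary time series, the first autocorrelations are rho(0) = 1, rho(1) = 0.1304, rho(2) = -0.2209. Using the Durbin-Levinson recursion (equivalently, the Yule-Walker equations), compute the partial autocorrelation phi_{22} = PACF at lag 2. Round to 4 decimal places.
\phi_{22} = -0.2420

The PACF at lag k is phi_{kk}, the last component of the solution
to the Yule-Walker system G_k phi = r_k where
  (G_k)_{ij} = rho(|i - j|), (r_k)_i = rho(i), i,j = 1..k.
Equivalently, Durbin-Levinson gives phi_{kk} iteratively:
  phi_{11} = rho(1)
  phi_{kk} = [rho(k) - sum_{j=1..k-1} phi_{k-1,j} rho(k-j)]
            / [1 - sum_{j=1..k-1} phi_{k-1,j} rho(j)],
  phi_{k,j} = phi_{k-1,j} - phi_{kk} phi_{k-1,k-j},  j = 1..k-1.
Step k = 1:
  phi_11 = rho(1) = 0.1304.
Step k = 2:
  phi_22 = [rho(2) - phi_11 rho(1)] / [1 - phi_11 rho(1)] = [-0.2209 - (0.1304)(0.1304)] / [1 - (0.1304)(0.1304)]
         = -0.23790416 / 0.98299584 = -0.242.
Therefore phi_{22} = -0.2420.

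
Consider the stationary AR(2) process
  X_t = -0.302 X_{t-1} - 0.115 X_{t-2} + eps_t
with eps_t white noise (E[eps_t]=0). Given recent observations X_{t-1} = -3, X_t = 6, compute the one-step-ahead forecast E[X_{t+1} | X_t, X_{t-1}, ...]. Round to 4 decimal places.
E[X_{t+1} \mid \mathcal F_t] = -1.4670

For an AR(p) model X_t = c + sum_i phi_i X_{t-i} + eps_t, the
one-step-ahead conditional mean is
  E[X_{t+1} | X_t, ...] = c + sum_i phi_i X_{t+1-i}.
Substitute known values:
  E[X_{t+1} | ...] = (-0.302) * (6) + (-0.115) * (-3)
                   = -1.4670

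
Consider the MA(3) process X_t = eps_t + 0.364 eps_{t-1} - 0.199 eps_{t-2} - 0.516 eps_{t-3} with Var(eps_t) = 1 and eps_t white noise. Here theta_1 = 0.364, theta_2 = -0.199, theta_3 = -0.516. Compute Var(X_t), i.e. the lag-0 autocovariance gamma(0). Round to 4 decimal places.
\gamma(0) = 1.4384

For an MA(q) process X_t = eps_t + sum_i theta_i eps_{t-i} with
Var(eps_t) = sigma^2, the variance is
  gamma(0) = sigma^2 * (1 + sum_i theta_i^2).
  sum_i theta_i^2 = (0.364)^2 + (-0.199)^2 + (-0.516)^2 = 0.132496 + 0.039601 + 0.266256 = 0.438353.
  gamma(0) = 1 * (1 + 0.438353) = 1 * 1.438353 = 1.438353, which rounds to 1.4384.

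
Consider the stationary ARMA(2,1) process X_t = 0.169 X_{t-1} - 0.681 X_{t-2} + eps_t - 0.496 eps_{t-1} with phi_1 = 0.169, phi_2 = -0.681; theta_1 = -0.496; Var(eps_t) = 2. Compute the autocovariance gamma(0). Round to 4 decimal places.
\gamma(0) = 4.3189

Multiply the model equation by X_{t-k} and take expectations. With theta_0 = psi_0 = 1 and psi_j the MA(infinity) weights, this gives
  gamma(k) - sum_i phi_i gamma(k-i) = c_k,
  c_k = sigma^2 * sum_{j=k..q} theta_j psi_{j-k}   (c_k = 0 for k > q),
using gamma(-m) = gamma(m).
psi-weights needed (psi_j = theta_j + sum_i phi_i psi_{j-i}):
  psi_1 = theta_1 + phi_1 = -0.496 + (0.169) = -0.327
Right-hand sides:
  c_0 = sigma^2 (1 + theta_1 psi_1) = 2 * (1 + (-0.496)(-0.327)) = 2 * 1.162192 = 2.324384
  c_1 = sigma^2 theta_1 = 2 * (-0.496) = -0.992
  c_2 = 0
Equations for k = 0, 1, 2 (AR order 2, c_2 = 0):
  (E0) gamma(0) = phi_1 gamma(1) + phi_2 gamma(2) + c_0
  (E1) gamma(1) = phi_1 gamma(0) + phi_2 gamma(1) + c_1
  (E2) gamma(2) = phi_1 gamma(1) + phi_2 gamma(0)
From (E1): gamma(1) = A gamma(0) + B with
  A = phi_1 / (1 - phi_2) = 0.169 / 1.681 = 0.100535,   B = c_1 / (1 - phi_2) = -0.992 / 1.681 = -0.590125.
Insert (E2) into (E0): gamma(0) (1 - phi_2^2) = phi_1 (1 + phi_2) gamma(1) + c_0.
  phi_1 (1 + phi_2) = (0.169)(0.319) = 0.053911,   1 - phi_2^2 = 0.536239.
Replace gamma(1) by A gamma(0) + B and collect gamma(0):
  gamma(0) [0.536239 - (0.053911)(0.100535)] = (0.053911)(-0.590125) + 2.324384
  gamma(0) * 0.530819 = 2.29257
  gamma(0) = 2.29257 / 0.530819 = 4.318929.
Therefore gamma(0) = 4.3189 (to 4 decimal places).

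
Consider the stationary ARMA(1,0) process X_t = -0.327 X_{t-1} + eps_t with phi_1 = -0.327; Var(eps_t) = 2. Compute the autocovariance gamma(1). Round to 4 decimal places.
\gamma(1) = -0.7323

Multiply the model equation by X_{t-k} and take expectations. With theta_0 = psi_0 = 1 and psi_j the MA(infinity) weights, this gives
  gamma(k) - sum_i phi_i gamma(k-i) = c_k,
  c_k = sigma^2 * sum_{j=k..q} theta_j psi_{j-k}   (c_k = 0 for k > q),
using gamma(-m) = gamma(m).
Pure AR (q = 0): c_0 = sigma^2 = 2, c_k = 0 for k >= 1.
Equations for k = 0 and k = 1 (AR order 1):
  gamma(0) = phi_1 gamma(1) + c_0
  gamma(1) = phi_1 gamma(0) + c_1
Substituting the second into the first: gamma(0) (1 - phi_1^2) = c_0 + phi_1 c_1, so
  gamma(0) = c_0 / (1 - phi_1^2) = 2 / (1 - (-0.327)^2) = 2 / 0.893071 = 2.239464.
  gamma(1) = phi_1 gamma(0) = (-0.327)(2.239464) = -0.732305.
Therefore gamma(1) = -0.7323 (to 4 decimal places).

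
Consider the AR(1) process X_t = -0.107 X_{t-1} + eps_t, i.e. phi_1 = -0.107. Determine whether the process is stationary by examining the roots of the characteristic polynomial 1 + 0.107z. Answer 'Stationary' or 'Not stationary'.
\text{Stationary}

The AR(p) characteristic polynomial is P(z) = 1 + 0.107z.
Stationarity requires all roots to lie outside the unit circle, i.e. |z| > 1 for every root.
This is linear in z: 1 + (0.107) z = 0  =>  z = -1/(0.107) = -9.345794,  |z| = 9.345794.
Moduli of all roots: 9.3458.
All moduli strictly greater than 1? Yes.
Verdict: Stationary.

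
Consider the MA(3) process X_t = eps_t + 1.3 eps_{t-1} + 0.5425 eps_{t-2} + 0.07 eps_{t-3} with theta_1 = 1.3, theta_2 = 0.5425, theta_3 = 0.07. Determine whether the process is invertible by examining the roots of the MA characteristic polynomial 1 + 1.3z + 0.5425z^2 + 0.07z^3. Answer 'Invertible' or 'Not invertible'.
\text{Invertible}

The MA(q) characteristic polynomial is P(z) = 1 + 1.3z + 0.5425z^2 + 0.07z^3.
Invertibility requires all roots to lie outside the unit circle, i.e. |z| > 1 for every root.
Degree 3: look for a simple real root z0 first, then factor out (1 - z/z0) and solve the remaining quadratic.
Testing z0 = -4: P(-4) = 1 + (1.3)(-4) + (0.5425)(-4)^2 + (0.07)(-4)^3
  = 1 + (-5.2) + (8.68) + (-4.48) = 0.  So z_0 = -4 is a root, |z_0| = 4.
Divide out the factor (1 + 0.25 z) = (1 - z/z0) (since 1/z0 = -0.25):
  P(z) = (1 + 0.25 z)(1 + (1.05) z + (0.28) z^2)
  [check: z-coef 1.05 - (-0.25) = 1.3; z^2-coef 0.28 - (-0.25)(1.05) = 0.5425; z^3-coef -(-0.25)(0.28) = 0.07.]
Remaining roots from the quadratic factor 1 + (1.05) z + (0.28) z^2:
  Set 1 + (1.05) z + (0.28) z^2 = 0, i.e. a z^2 + b z + c = 0 with a = 0.28, b = 1.05, c = 1.
  Discriminant D = b^2 - 4ac = (1.05)^2 - 4*(0.28)*1 = 1.1025 - (1.12) = -0.0175.
  D < 0, so the roots are the complex-conjugate pair z = (-b +/- i sqrt(-D)) / (2a) = -1.875 +/- 0.2362i.
  For a conjugate pair |z|^2 = z * conj(z) = (product of roots) = c/a = 1/(0.28) = 3.571429, so |z| = sqrt(3.571429) = 1.8898 for both roots.
Moduli of all roots: 4.0000, 1.8898, 1.8898.
All moduli strictly greater than 1? Yes.
Verdict: Invertible.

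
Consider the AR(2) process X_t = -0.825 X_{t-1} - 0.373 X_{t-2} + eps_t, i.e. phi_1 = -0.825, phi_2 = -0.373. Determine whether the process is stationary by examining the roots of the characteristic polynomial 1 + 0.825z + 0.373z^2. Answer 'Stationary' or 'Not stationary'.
\text{Stationary}

The AR(p) characteristic polynomial is P(z) = 1 + 0.825z + 0.373z^2.
Stationarity requires all roots to lie outside the unit circle, i.e. |z| > 1 for every root.
Set 1 + (0.825) z + (0.373) z^2 = 0, i.e. a z^2 + b z + c = 0 with a = 0.373, b = 0.825, c = 1.
Discriminant D = b^2 - 4ac = (0.825)^2 - 4*(0.373)*1 = 0.680625 - (1.492) = -0.811375.
D < 0, so the roots are the complex-conjugate pair z = (-b +/- i sqrt(-D)) / (2a) = -1.1059 +/- 1.2075i.
For a conjugate pair |z|^2 = z * conj(z) = (product of roots) = c/a = 1/(0.373) = 2.680965, so |z| = sqrt(2.680965) = 1.6374 for both roots.
Moduli of all roots: 1.6374, 1.6374.
All moduli strictly greater than 1? Yes.
Verdict: Stationary.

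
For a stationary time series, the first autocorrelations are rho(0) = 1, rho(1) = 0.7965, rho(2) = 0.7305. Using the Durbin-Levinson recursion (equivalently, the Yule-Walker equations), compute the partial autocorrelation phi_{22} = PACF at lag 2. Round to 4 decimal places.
\phi_{22} = 0.2628

The PACF at lag k is phi_{kk}, the last component of the solution
to the Yule-Walker system G_k phi = r_k where
  (G_k)_{ij} = rho(|i - j|), (r_k)_i = rho(i), i,j = 1..k.
Equivalently, Durbin-Levinson gives phi_{kk} iteratively:
  phi_{11} = rho(1)
  phi_{kk} = [rho(k) - sum_{j=1..k-1} phi_{k-1,j} rho(k-j)]
            / [1 - sum_{j=1..k-1} phi_{k-1,j} rho(j)],
  phi_{k,j} = phi_{k-1,j} - phi_{kk} phi_{k-1,k-j},  j = 1..k-1.
Step k = 1:
  phi_11 = rho(1) = 0.7965.
Step k = 2:
  phi_22 = [rho(2) - phi_11 rho(1)] / [1 - phi_11 rho(1)] = [0.7305 - (0.7965)(0.7965)] / [1 - (0.7965)(0.7965)]
         = 0.09608775 / 0.36558775 = 0.2628.
Therefore phi_{22} = 0.2628.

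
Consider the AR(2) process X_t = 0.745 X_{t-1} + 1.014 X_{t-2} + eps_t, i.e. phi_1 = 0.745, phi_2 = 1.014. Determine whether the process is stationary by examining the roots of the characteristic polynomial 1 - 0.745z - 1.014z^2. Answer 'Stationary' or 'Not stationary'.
\text{Not stationary}

The AR(p) characteristic polynomial is P(z) = 1 - 0.745z - 1.014z^2.
Stationarity requires all roots to lie outside the unit circle, i.e. |z| > 1 for every root.
Set 1 + (-0.745) z + (-1.014) z^2 = 0, i.e. a z^2 + b z + c = 0 with a = -1.014, b = -0.745, c = 1.
Discriminant D = b^2 - 4ac = (-0.745)^2 - 4*(-1.014)*1 = 0.555025 - (-4.056) = 4.611025.
D >= 0, so the roots are real: z = (-b +/- sqrt(D)) / (2a) = (0.745 +/- 2.14733) / (-2.028).
  z_1 = (0.745 + 2.14733) / (-2.028) = -1.4262,   |z_1| = 1.4262.
  z_2 = (0.745 - 2.14733) / (-2.028) = 0.6915,   |z_2| = 0.6915.
Moduli of all roots: 1.4262, 0.6915.
All moduli strictly greater than 1? No.
Verdict: Not stationary.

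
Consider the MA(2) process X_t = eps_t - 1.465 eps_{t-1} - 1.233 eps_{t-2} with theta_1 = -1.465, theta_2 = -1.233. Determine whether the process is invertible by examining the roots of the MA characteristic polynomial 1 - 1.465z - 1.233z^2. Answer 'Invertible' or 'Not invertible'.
\text{Not invertible}

The MA(q) characteristic polynomial is P(z) = 1 - 1.465z - 1.233z^2.
Invertibility requires all roots to lie outside the unit circle, i.e. |z| > 1 for every root.
Set 1 + (-1.465) z + (-1.233) z^2 = 0, i.e. a z^2 + b z + c = 0 with a = -1.233, b = -1.465, c = 1.
Discriminant D = b^2 - 4ac = (-1.465)^2 - 4*(-1.233)*1 = 2.146225 - (-4.932) = 7.078225.
D >= 0, so the roots are real: z = (-b +/- sqrt(D)) / (2a) = (1.465 +/- 2.660493) / (-2.466).
  z_1 = (1.465 + 2.660493) / (-2.466) = -1.6729,   |z_1| = 1.6729.
  z_2 = (1.465 - 2.660493) / (-2.466) = 0.4848,   |z_2| = 0.4848.
Moduli of all roots: 1.6729, 0.4848.
All moduli strictly greater than 1? No.
Verdict: Not invertible.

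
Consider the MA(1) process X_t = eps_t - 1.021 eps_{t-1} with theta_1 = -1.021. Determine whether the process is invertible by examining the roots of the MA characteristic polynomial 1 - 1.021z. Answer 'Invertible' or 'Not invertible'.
\text{Not invertible}

The MA(q) characteristic polynomial is P(z) = 1 - 1.021z.
Invertibility requires all roots to lie outside the unit circle, i.e. |z| > 1 for every root.
This is linear in z: 1 + (-1.021) z = 0  =>  z = -1/(-1.021) = 0.979432,  |z| = 0.979432.
Moduli of all roots: 0.9794.
All moduli strictly greater than 1? No.
Verdict: Not invertible.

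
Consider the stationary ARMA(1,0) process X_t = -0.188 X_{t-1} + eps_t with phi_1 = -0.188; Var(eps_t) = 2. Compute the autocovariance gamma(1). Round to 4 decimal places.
\gamma(1) = -0.3898

Multiply the model equation by X_{t-k} and take expectations. With theta_0 = psi_0 = 1 and psi_j the MA(infinity) weights, this gives
  gamma(k) - sum_i phi_i gamma(k-i) = c_k,
  c_k = sigma^2 * sum_{j=k..q} theta_j psi_{j-k}   (c_k = 0 for k > q),
using gamma(-m) = gamma(m).
Pure AR (q = 0): c_0 = sigma^2 = 2, c_k = 0 for k >= 1.
Equations for k = 0 and k = 1 (AR order 1):
  gamma(0) = phi_1 gamma(1) + c_0
  gamma(1) = phi_1 gamma(0) + c_1
Substituting the second into the first: gamma(0) (1 - phi_1^2) = c_0 + phi_1 c_1, so
  gamma(0) = c_0 / (1 - phi_1^2) = 2 / (1 - (-0.188)^2) = 2 / 0.964656 = 2.073278.
  gamma(1) = phi_1 gamma(0) = (-0.188)(2.073278) = -0.389776.
Therefore gamma(1) = -0.3898 (to 4 decimal places).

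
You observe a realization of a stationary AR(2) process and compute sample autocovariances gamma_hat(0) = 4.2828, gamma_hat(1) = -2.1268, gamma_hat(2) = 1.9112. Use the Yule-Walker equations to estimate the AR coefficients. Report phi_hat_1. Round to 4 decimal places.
\hat\phi_{1} = -0.3650

The Yule-Walker equations for an AR(p) process read, in matrix form,
  Gamma_p phi = r_p,   with   (Gamma_p)_{ij} = gamma(|i - j|),
                       (r_p)_i = gamma(i),   i,j = 1..p.
Substitute the sample gammas (Toeplitz matrix and right-hand side of size 2):
  Gamma_p = [[4.2828, -2.1268], [-2.1268, 4.2828]]
  r_p     = [-2.1268, 1.9112]
Written out:
  4.2828 phi_1 - 2.1268 phi_2 = -2.1268
  -2.1268 phi_1 + 4.2828 phi_2 = 1.9112
Solve by Cramer's rule:
  det = gamma(0)^2 - gamma(1)^2 = (4.2828)^2 - (-2.1268)^2 = 18.34237584 - 4.52327824 = 13.8190976
  phi_hat_1 = [gamma(1) gamma(0) - gamma(1) gamma(2)] / det = [(-2.1268)(4.2828) - (-2.1268)(1.9112)] / 13.8190976 = -5.04391888 / 13.8190976 = -0.365
  phi_hat_2 = [gamma(0) gamma(2) - gamma(1)^2] / det = [(4.2828)(1.9112) - (-2.1268)^2] / 13.8190976 = 3.66200912 / 13.8190976 = 0.265
So phi_hat = [-0.3650, 0.2650].
Therefore phi_hat_1 = -0.3650.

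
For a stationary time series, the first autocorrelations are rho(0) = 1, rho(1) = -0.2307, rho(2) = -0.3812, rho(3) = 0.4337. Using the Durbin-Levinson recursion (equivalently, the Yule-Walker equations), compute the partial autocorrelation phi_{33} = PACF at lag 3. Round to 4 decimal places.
\phi_{33} = 0.2670

The PACF at lag k is phi_{kk}, the last component of the solution
to the Yule-Walker system G_k phi = r_k where
  (G_k)_{ij} = rho(|i - j|), (r_k)_i = rho(i), i,j = 1..k.
Equivalently, Durbin-Levinson gives phi_{kk} iteratively:
  phi_{11} = rho(1)
  phi_{kk} = [rho(k) - sum_{j=1..k-1} phi_{k-1,j} rho(k-j)]
            / [1 - sum_{j=1..k-1} phi_{k-1,j} rho(j)],
  phi_{k,j} = phi_{k-1,j} - phi_{kk} phi_{k-1,k-j},  j = 1..k-1.
Step k = 1:
  phi_11 = rho(1) = -0.2307.
Step k = 2:
  phi_22 = [rho(2) - phi_11 rho(1)] / [1 - phi_11 rho(1)] = [-0.3812 - (-0.2307)(-0.2307)] / [1 - (-0.2307)(-0.2307)]
         = -0.43442249 / 0.94677751 = -0.458843.
  Update: phi_21 = phi_11 - phi_22 phi_11 = -0.2307 - (-0.458843)(-0.2307) = -0.336555.
Step k = 3:
  phi_33 = [rho(3) - phi_21 rho(2) - phi_22 rho(1)] / [1 - phi_21 rho(1) - phi_22 rho(2)]
    numerator   = 0.4337 - (-0.336555)(-0.3812) - (-0.458843)(-0.2307) = 0.19955004
    denominator = 1 - (-0.336555)(-0.2307) - (-0.458843)(-0.3812) = 0.74744567
  phi_33 = 0.19955004 / 0.74744567 = 0.267.
Therefore phi_{33} = 0.2670.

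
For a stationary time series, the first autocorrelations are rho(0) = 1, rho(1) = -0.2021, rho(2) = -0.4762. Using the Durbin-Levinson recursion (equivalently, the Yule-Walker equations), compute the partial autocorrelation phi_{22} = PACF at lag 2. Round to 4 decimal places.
\phi_{22} = -0.5391

The PACF at lag k is phi_{kk}, the last component of the solution
to the Yule-Walker system G_k phi = r_k where
  (G_k)_{ij} = rho(|i - j|), (r_k)_i = rho(i), i,j = 1..k.
Equivalently, Durbin-Levinson gives phi_{kk} iteratively:
  phi_{11} = rho(1)
  phi_{kk} = [rho(k) - sum_{j=1..k-1} phi_{k-1,j} rho(k-j)]
            / [1 - sum_{j=1..k-1} phi_{k-1,j} rho(j)],
  phi_{k,j} = phi_{k-1,j} - phi_{kk} phi_{k-1,k-j},  j = 1..k-1.
Step k = 1:
  phi_11 = rho(1) = -0.2021.
Step k = 2:
  phi_22 = [rho(2) - phi_11 rho(1)] / [1 - phi_11 rho(1)] = [-0.4762 - (-0.2021)(-0.2021)] / [1 - (-0.2021)(-0.2021)]
         = -0.51704441 / 0.95915559 = -0.5391.
Therefore phi_{22} = -0.5391.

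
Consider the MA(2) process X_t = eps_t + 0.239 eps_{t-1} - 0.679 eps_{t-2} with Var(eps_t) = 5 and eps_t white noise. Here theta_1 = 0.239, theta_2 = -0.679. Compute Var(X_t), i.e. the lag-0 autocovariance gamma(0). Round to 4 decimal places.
\gamma(0) = 7.5908

For an MA(q) process X_t = eps_t + sum_i theta_i eps_{t-i} with
Var(eps_t) = sigma^2, the variance is
  gamma(0) = sigma^2 * (1 + sum_i theta_i^2).
  sum_i theta_i^2 = (0.239)^2 + (-0.679)^2 = 0.057121 + 0.461041 = 0.518162.
  gamma(0) = 5 * (1 + 0.518162) = 5 * 1.518162 = 7.59081, which rounds to 7.5908.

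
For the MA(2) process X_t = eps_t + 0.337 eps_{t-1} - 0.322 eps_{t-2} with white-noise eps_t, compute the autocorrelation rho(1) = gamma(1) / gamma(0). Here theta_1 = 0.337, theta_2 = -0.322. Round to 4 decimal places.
\rho(1) = 0.1877

For an MA(q) process with theta_0 = 1, the autocovariance is
  gamma(k) = sigma^2 * sum_{i=0..q-k} theta_i * theta_{i+k},
and rho(k) = gamma(k) / gamma(0). Sigma^2 cancels.
  numerator   = (1)*(0.337) + (0.337)*(-0.322) = 0.228486.
  denominator = (1)^2 + (0.337)^2 + (-0.322)^2 = 1.217253.
  rho(1) = 0.228486 / 1.217253 = 0.1877.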